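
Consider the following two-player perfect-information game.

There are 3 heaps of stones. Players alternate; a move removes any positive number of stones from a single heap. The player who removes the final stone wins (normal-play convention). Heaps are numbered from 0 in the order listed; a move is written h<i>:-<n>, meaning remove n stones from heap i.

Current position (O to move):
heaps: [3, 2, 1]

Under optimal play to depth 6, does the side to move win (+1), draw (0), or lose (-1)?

[(3,2,1)] O move#1: h0:-1:-1/(2,2,1)*, h0:-2:-1/(1,2,1), h0:-3:-1/(0,2,1), h1:-1:-1/(3,1,1), h1:-2:-1/(3,0,1), h2:-1:-1/(3,2,0)
[(2,2,1)] X move#2: h0:-1:-1/(1,2,1), h0:-2:-1/(0,2,1), h1:-1:-1/(2,1,1), h1:-2:-1/(2,0,1), h2:-1:+1/(2,2,0)*
[(2,2,0)] O move#3: h0:-1:-1/(1,2,0)*, h0:-2:-1/(0,2,0), h1:-1:-1/(2,1,0), h1:-2:-1/(2,0,0)
[(1,2,0)] X move#4: h0:-1:-1/(0,2,0), h1:-1:+1/(1,1,0)*, h1:-2:-1/(1,0,0)
[(1,1,0)] O move#5: h0:-1:-1/(0,1,0)*, h1:-1:-1/(1,0,0)
[(0,1,0)] X move#6: h1:-1:+1/(0,0,0)*
[(0,0,0)] end (terminal -1, O#7); searched (3,2,1) to 6

value((3,2,1), O) = -1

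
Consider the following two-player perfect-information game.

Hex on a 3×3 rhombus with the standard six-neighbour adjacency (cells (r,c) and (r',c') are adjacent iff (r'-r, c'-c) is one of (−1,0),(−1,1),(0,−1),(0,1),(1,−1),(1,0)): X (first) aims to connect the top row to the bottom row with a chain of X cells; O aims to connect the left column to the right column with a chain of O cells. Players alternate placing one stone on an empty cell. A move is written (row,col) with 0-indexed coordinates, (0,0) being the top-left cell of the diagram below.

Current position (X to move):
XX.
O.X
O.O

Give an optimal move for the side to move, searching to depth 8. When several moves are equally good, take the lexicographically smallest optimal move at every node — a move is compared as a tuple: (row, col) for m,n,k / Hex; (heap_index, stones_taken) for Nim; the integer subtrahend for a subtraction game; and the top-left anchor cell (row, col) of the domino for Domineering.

ply 1, X at XX./O.X/O.O | (0,2)=-1→XXX/O.X/O.O; (1,1)=-1→XX./OXX/O.O; (2,1)=+1→XX./O.X/OXO*
ply 2, O at XX./O.X/OXO | (0,2)=-1→XXO/O.X/OXO*; (1,1)=-1→XX./OOX/OXO
ply 3, X at XXO/O.X/OXO | (1,1)=+1→XXO/OXX/OXO*
ply 4: XXO/OXX/OXO is terminal -1 (O); from XX./O.X/O.O depth 8

X's best at [XX./O.X/O.O]: (2,1)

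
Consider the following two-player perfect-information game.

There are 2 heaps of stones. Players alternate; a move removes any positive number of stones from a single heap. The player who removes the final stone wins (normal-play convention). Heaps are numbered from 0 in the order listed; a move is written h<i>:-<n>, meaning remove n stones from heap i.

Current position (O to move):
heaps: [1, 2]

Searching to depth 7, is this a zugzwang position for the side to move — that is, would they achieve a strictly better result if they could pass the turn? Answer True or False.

[(1,2)] O move#1: h0:-1:-1/(0,2), h1:-1:+1/(1,1)*, h1:-2:-1/(1,0)
[(1,1)] X move#2: h0:-1:-1/(0,1)*, h1:-1:-1/(1,0)
[(0,1)] O move#3: h1:-1:+1/(0,0)*
[(0,0)] end (terminal -1, X#4); searched (1,2) to 7
if O skipped the turn, X would face:
~ [(1,2)] X move#1: h0:-1:-1/(0,2), h1:-1:+1/(1,1)*, h1:-2:-1/(1,0)
~ [(1,1)] O move#2: h0:-1:-1/(0,1)*, h1:-1:-1/(1,0)
~ [(0,1)] X move#3: h1:-1:+1/(0,0)*
~ [(0,0)] end (terminal -1, O#4); searched (1,2) to 7
compare (O): move=+1 vs pass=-1

zugzwang((1,2), O) = False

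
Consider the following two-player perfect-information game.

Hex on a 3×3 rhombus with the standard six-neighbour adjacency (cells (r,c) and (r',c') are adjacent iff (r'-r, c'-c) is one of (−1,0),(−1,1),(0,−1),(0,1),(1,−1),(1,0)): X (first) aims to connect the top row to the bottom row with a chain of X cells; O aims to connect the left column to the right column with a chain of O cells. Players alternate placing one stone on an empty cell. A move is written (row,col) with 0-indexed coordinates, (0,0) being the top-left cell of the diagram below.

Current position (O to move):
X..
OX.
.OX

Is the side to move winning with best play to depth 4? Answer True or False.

O winning at [X../OX./.OX]: False

p1 O@[X../OX./.OX]: (0,1)[XO./OX./.OX]-1* (0,2)[X.O/OX./.OX]-1 (1,2)[X../OXO/.OX]-1 (2,0)[X../OX./OOX]-1
p2 X@[XO./OX./.OX]: (0,2)[XOX/OX./.OX]+1* (1,2)[XO./OXX/.OX]-1 (2,0)[XO./OX./XOX]-1
p3 O@[XOX/OX./.OX]: (1,2)[XOX/OXO/.OX]-1* (2,0)[XOX/OX./OOX]-1
p4 X@[XOX/OXO/.OX]: (2,0)[XOX/OXO/XOX]+1*
p5 O@[XOX/OXO/XOX] terminal -1; root [X../OX./.OX] d4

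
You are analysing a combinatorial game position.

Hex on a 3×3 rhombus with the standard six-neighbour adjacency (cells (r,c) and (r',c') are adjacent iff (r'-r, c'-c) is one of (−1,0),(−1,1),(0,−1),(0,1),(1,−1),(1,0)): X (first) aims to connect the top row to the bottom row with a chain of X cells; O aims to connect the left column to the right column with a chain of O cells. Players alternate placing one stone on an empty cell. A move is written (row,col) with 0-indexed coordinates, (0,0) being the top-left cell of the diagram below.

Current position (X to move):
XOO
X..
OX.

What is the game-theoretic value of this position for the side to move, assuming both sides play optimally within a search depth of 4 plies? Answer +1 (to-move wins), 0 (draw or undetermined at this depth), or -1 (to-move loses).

[XOO/X../OX.] X move#1: (1,1):+1/XOO/XX./OX.*, (1,2):-1/XOO/X.X/OX., (2,2):-1/XOO/X../OXX
[XOO/XX./OX.] end (terminal -1, O#2); searched XOO/X../OX. to 4

value(XOO/X../OX., X) = +1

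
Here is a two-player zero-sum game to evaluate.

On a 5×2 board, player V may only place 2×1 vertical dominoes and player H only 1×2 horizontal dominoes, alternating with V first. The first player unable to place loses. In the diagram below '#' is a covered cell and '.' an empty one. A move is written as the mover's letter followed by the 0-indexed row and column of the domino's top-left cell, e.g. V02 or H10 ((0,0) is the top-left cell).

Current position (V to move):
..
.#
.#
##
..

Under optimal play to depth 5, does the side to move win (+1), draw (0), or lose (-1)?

value(../.#/.#/##/.., V) = -1

ply 1, V at ../.#/.#/##/.. | V00=-1→#./##/.#/##/..*; V10=-1→../##/##/##/..
ply 2, H at #./##/.#/##/.. | H40=+1→#./##/.#/##/##*
ply 3: #./##/.#/##/## is terminal -1 (V); from ../.#/.#/##/.. depth 5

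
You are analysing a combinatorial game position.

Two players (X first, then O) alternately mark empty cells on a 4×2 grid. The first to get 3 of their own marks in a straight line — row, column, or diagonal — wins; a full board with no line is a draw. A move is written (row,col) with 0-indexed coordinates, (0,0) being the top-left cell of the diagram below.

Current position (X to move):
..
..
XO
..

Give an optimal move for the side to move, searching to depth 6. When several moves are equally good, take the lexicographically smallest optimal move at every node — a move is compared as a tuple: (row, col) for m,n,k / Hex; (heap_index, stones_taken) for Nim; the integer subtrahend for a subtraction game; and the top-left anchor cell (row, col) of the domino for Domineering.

X's best at [../../XO/..]: (1,0)

ply 1, X at ../../XO/.. | (0,0)=+0→X./../XO/..; (0,1)=+0→.X/../XO/..; (1,0)=+1→../X./XO/..*; (1,1)=+0→../.X/XO/..; (3,0)=+0→../../XO/X.; (3,1)=+0→../../XO/.X
ply 2, O at ../X./XO/.. | (0,0)=-1→O./X./XO/..*; (0,1)=-1→.O/X./XO/..; (1,1)=-1→../XO/XO/..; (3,0)=-1→../X./XO/O.; (3,1)=-1→../X./XO/.O
ply 3, X at O./X./XO/.. | (0,1)=+0→OX/X./XO/..; (1,1)=+0→O./XX/XO/..; (3,0)=+1→O./X./XO/X.*; (3,1)=+0→O./X./XO/.X
ply 4: O./X./XO/X. is terminal -1 (O); from ../../XO/.. depth 6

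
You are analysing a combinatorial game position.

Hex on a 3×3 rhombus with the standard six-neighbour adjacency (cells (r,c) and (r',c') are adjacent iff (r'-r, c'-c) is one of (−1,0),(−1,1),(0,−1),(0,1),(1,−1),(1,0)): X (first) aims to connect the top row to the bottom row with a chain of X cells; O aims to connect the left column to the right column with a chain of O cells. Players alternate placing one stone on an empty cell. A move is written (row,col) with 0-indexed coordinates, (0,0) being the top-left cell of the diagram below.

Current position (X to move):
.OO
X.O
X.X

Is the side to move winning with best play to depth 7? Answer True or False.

X winning at [.OO/X.O/X.X]: True

[.OO/X.O/X.X] X move#1: (0,0):+1/XOO/X.O/X.X*, (1,1):-1/.OO/XXO/X.X, (2,1):-1/.OO/X.O/XXX
[XOO/X.O/X.X] end (terminal -1, O#2); searched .OO/X.O/X.X to 7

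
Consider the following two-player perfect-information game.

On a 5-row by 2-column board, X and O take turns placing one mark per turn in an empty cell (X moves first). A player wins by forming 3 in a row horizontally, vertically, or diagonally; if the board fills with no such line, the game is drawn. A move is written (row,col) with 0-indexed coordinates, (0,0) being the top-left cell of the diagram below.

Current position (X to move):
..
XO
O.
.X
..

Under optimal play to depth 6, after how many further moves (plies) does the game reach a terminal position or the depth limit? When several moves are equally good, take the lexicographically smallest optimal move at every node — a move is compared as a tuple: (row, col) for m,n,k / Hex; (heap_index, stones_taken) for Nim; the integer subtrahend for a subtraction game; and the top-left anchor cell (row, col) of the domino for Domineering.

ply 1, X at ../XO/O./.X/.. | (0,0)=+0→X./XO/O./.X/..*; (0,1)=+0→.X/XO/O./.X/..; (2,1)=+0→../XO/OX/.X/..; (3,0)=+0→../XO/O./XX/..; (4,0)=+0→../XO/O./.X/X.; (4,1)=+0→../XO/O./.X/.X
ply 2, O at X./XO/O./.X/.. | (0,1)=+0→XO/XO/O./.X/..*; (2,1)=+0→X./XO/OO/.X/..; (3,0)=+0→X./XO/O./OX/..; (4,0)=+0→X./XO/O./.X/O.; (4,1)=+0→X./XO/O./.X/.O
ply 3, X at XO/XO/O./.X/.. | (2,1)=+0→XO/XO/OX/.X/..*; (3,0)=-1→XO/XO/O./XX/..; (4,0)=-1→XO/XO/O./.X/X.; (4,1)=-1→XO/XO/O./.X/.X
ply 4, O at XO/XO/OX/.X/.. | (3,0)=-1→XO/XO/OX/OX/..; (4,0)=-1→XO/XO/OX/.X/O.; (4,1)=+0→XO/XO/OX/.X/.O*
ply 5, X at XO/XO/OX/.X/.O | (3,0)=+0→XO/XO/OX/XX/.O*; (4,0)=+0→XO/XO/OX/.X/XO
ply 6, O at XO/XO/OX/XX/.O | (4,0)=+0→XO/XO/OX/XX/OO*
ply 7: XO/XO/OX/XX/OO is terminal +0 (X); from ../XO/O./.X/.. depth 6

PV length from [../XO/O./.X/..]: 6 plies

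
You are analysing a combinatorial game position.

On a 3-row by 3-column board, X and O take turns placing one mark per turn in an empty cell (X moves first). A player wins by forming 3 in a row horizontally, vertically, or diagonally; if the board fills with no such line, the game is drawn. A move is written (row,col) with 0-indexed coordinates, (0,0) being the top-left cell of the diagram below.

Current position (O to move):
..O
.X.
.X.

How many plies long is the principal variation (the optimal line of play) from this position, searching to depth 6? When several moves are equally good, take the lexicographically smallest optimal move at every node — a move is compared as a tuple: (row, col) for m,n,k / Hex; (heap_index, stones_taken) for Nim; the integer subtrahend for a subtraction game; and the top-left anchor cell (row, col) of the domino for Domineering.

p1 O@[..O/.X./.X.]: (0,0)[O.O/.X./.X.]-1 (0,1)[.OO/.X./.X.]+0* (1,0)[..O/OX./.X.]-1 (1,2)[..O/.XO/.X.]-1 (2,0)[..O/.X./OX.]-1 (2,2)[..O/.X./.XO]-1
p2 X@[.OO/.X./.X.]: (0,0)[XOO/.X./.X.]+0* (1,0)[.OO/XX./.X.]-1 (1,2)[.OO/.XX/.X.]-1 (2,0)[.OO/.X./XX.]-1 (2,2)[.OO/.X./.XX]-1
p3 O@[XOO/.X./.X.]: (1,0)[XOO/OX./.X.]-1 (1,2)[XOO/.XO/.X.]-1 (2,0)[XOO/.X./OX.]-1 (2,2)[XOO/.X./.XO]+0*
p4 X@[XOO/.X./.XO]: (1,0)[XOO/XX./.XO]-1 (1,2)[XOO/.XX/.XO]+0* (2,0)[XOO/.X./XXO]-1
p5 O@[XOO/.XX/.XO]: (1,0)[XOO/OXX/.XO]+0* (2,0)[XOO/.XX/OXO]-1
p6 X@[XOO/OXX/.XO]: (2,0)[XOO/OXX/XXO]+0*
p7 O@[XOO/OXX/XXO] terminal +0; root [..O/.X./.X.] d6

PV length from [..O/.X./.X.]: 6 plies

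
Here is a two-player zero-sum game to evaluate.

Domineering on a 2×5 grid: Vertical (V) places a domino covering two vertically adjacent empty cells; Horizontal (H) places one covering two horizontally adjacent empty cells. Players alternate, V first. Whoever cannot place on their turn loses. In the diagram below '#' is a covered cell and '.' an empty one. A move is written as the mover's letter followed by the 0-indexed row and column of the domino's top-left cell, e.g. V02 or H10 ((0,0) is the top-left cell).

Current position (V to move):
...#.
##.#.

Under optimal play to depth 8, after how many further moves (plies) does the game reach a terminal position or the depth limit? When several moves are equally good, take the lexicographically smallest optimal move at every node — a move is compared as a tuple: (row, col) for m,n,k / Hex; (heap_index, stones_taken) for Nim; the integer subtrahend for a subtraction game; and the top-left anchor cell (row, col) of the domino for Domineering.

ply 1, V at ...#./##.#. | V02=+1→..##./####.*; V04=-1→...##/##.##
ply 2, H at ..##./####. | H00=-1→####./####.*
ply 3, V at ####./####. | V04=+1→#####/#####*
ply 4: #####/##### is terminal -1 (H); from ...#./##.#. depth 8

PV length from [...#./##.#.]: 3 plies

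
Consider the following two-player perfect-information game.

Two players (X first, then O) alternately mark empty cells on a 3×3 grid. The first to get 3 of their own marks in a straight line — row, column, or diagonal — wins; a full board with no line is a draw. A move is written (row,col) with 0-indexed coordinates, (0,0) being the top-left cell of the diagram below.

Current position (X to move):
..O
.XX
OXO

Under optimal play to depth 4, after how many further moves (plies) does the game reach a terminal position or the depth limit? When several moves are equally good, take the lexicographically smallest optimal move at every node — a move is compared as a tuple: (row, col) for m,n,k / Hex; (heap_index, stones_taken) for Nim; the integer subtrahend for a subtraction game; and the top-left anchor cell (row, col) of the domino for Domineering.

[..O/.XX/OXO] X move#1: (0,0):+1/X.O/.XX/OXO*, (0,1):+1/.XO/.XX/OXO, (1,0):+1/..O/XXX/OXO
[X.O/.XX/OXO] O move#2: (0,1):-1/XOO/.XX/OXO*, (1,0):-1/X.O/OXX/OXO
[XOO/.XX/OXO] X move#3: (1,0):+1/XOO/XXX/OXO*
[XOO/XXX/OXO] end (terminal -1, O#4); searched ..O/.XX/OXO to 4

PV length from [..O/.XX/OXO]: 3 plies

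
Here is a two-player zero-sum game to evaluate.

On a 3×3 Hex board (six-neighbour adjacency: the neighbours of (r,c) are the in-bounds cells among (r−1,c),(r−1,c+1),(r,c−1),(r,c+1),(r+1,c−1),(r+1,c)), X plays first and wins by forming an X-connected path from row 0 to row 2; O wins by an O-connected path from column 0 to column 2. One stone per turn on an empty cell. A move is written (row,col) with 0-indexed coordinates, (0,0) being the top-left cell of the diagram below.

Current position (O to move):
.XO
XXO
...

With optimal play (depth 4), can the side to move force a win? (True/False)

[.XO/XXO/...] O move#1: (0,0):-1/OXO/XXO/...*, (2,0):-1/.XO/XXO/O.., (2,1):-1/.XO/XXO/.O., (2,2):-1/.XO/XXO/..O
[OXO/XXO/...] X move#2: (2,0):+1/OXO/XXO/X..*, (2,1):+1/OXO/XXO/.X., (2,2):+1/OXO/XXO/..X
[OXO/XXO/X..] end (terminal -1, O#3); searched .XO/XXO/... to 4

O winning at [.XO/XXO/...]: False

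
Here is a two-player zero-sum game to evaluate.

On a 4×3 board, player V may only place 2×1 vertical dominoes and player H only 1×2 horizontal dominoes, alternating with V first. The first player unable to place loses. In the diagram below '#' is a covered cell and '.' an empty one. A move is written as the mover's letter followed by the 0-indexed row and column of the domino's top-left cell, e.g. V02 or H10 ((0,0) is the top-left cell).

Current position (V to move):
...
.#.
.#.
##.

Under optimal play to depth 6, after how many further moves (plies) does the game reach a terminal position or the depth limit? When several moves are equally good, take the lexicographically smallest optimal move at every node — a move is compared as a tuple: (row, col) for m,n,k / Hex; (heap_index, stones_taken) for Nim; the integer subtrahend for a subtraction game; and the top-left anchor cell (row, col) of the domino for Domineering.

PV length from [.../.#./.#./##.]: 3 plies

[.../.#./.#./##.] V move#1: V00:+1/#../##./.#./##.*, V02:+1/..#/.##/.#./##., V10:+1/.../##./##./##., V12:+1/.../.##/.##/##., V22:+1/.../.#./.##/###
[#../##./.#./##.] H move#2: H01:-1/###/##./.#./##.*
[###/##./.#./##.] V move#3: V12:+1/###/###/.##/##.*, V22:+1/###/##./.##/###
[###/###/.##/##.] end (terminal -1, H#4); searched .../.#./.#./##. to 6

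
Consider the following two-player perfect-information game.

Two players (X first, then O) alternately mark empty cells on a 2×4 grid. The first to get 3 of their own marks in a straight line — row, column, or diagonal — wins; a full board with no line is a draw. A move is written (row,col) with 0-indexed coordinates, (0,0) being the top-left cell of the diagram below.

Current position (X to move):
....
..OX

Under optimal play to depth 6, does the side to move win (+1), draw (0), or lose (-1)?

value(..../..OX, X) = 0

ply 1, X at ..../..OX | (0,0)=+0→X.../..OX*; (0,1)=+0→.X../..OX; (0,2)=+0→..X./..OX; (0,3)=+0→...X/..OX; (1,0)=+0→..../X.OX; (1,1)=+0→..../.XOX
ply 2, O at X.../..OX | (0,1)=+0→XO../..OX*; (0,2)=+0→X.O./..OX; (0,3)=+0→X..O/..OX; (1,0)=+0→X.../O.OX; (1,1)=+0→X.../.OOX
ply 3, X at XO../..OX | (0,2)=+0→XOX./..OX*; (0,3)=+0→XO.X/..OX; (1,0)=+0→XO../X.OX; (1,1)=+0→XO../.XOX
ply 4, O at XOX./..OX | (0,3)=+0→XOXO/..OX*; (1,0)=+0→XOX./O.OX; (1,1)=+0→XOX./.OOX
ply 5, X at XOXO/..OX | (1,0)=+0→XOXO/X.OX*; (1,1)=+0→XOXO/.XOX
ply 6, O at XOXO/X.OX | (1,1)=+0→XOXO/XOOX*
ply 7: XOXO/XOOX is terminal +0 (X); from ..../..OX depth 6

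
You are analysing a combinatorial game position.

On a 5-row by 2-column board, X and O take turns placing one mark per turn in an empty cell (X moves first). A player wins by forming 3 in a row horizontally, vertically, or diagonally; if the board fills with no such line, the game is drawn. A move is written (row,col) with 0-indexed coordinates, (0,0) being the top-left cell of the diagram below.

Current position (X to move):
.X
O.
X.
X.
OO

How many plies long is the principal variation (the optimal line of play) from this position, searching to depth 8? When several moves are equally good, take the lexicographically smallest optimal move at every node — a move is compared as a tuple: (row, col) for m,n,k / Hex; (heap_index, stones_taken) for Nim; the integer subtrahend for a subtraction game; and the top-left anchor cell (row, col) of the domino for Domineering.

PV length from [.X/O./X./X./OO]: 4 plies

ply 1, X at .X/O./X./X./OO | (0,0)=+0→XX/O./X./X./OO*; (1,1)=+0→.X/OX/X./X./OO; (2,1)=+0→.X/O./XX/X./OO; (3,1)=+0→.X/O./X./XX/OO
ply 2, O at XX/O./X./X./OO | (1,1)=+0→XX/OO/X./X./OO*; (2,1)=+0→XX/O./XO/X./OO; (3,1)=+0→XX/O./X./XO/OO
ply 3, X at XX/OO/X./X./OO | (2,1)=+0→XX/OO/XX/X./OO*; (3,1)=+0→XX/OO/X./XX/OO
ply 4, O at XX/OO/XX/X./OO | (3,1)=+0→XX/OO/XX/XO/OO*
ply 5: XX/OO/XX/XO/OO is terminal +0 (X); from .X/O./X./X./OO depth 8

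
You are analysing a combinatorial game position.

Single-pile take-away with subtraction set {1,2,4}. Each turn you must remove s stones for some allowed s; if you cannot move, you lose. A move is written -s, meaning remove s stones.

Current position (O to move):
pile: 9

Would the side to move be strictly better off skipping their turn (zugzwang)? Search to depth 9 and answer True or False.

zugzwang(9, O) = True

[9] O move#1: -1:-1/8*, -2:-1/7, -4:-1/5
[8] X move#2: -1:-1/7, -2:+1/6*, -4:-1/4
[6] O move#3: -1:-1/5*, -2:-1/4, -4:-1/2
[5] X move#4: -1:-1/4, -2:+1/3*, -4:-1/1
[3] O move#5: -1:-1/2*, -2:-1/1
[2] X move#6: -1:-1/1, -2:+1/0*
[0] end (terminal -1, O#7); searched 9 to 9
if O skipped the turn, X would face:
~ [9] X move#1: -1:-1/8*, -2:-1/7, -4:-1/5
~ [8] O move#2: -1:-1/7, -2:+1/6*, -4:-1/4
~ [6] X move#3: -1:-1/5*, -2:-1/4, -4:-1/2
~ [5] O move#4: -1:-1/4, -2:+1/3*, -4:-1/1
~ [3] X move#5: -1:-1/2*, -2:-1/1
~ [2] O move#6: -1:-1/1, -2:+1/0*
~ [0] end (terminal -1, X#7); searched 9 to 9
compare (O): move=-1 vs pass=+1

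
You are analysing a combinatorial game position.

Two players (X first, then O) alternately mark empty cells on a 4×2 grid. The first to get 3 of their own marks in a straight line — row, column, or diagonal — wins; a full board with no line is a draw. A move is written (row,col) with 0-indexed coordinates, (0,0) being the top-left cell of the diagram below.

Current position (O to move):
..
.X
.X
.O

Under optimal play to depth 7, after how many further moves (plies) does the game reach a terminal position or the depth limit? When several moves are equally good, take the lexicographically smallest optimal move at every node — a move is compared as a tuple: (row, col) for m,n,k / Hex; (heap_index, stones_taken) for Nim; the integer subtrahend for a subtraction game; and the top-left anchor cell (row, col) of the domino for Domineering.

PV length from [../.X/.X/.O]: 5 plies

[../.X/.X/.O] O move#1: (0,0):-1/O./.X/.X/.O, (0,1):+0/.O/.X/.X/.O*, (1,0):-1/../OX/.X/.O, (2,0):-1/../.X/OX/.O, (3,0):-1/../.X/.X/OO
[.O/.X/.X/.O] X move#2: (0,0):+0/XO/.X/.X/.O*, (1,0):+0/.O/XX/.X/.O, (2,0):+0/.O/.X/XX/.O, (3,0):+0/.O/.X/.X/XO
[XO/.X/.X/.O] O move#3: (1,0):+0/XO/OX/.X/.O*, (2,0):+0/XO/.X/OX/.O, (3,0):+0/XO/.X/.X/OO
[XO/OX/.X/.O] X move#4: (2,0):+0/XO/OX/XX/.O*, (3,0):+0/XO/OX/.X/XO
[XO/OX/XX/.O] O move#5: (3,0):+0/XO/OX/XX/OO*
[XO/OX/XX/OO] end (terminal +0, X#6); searched ../.X/.X/.O to 7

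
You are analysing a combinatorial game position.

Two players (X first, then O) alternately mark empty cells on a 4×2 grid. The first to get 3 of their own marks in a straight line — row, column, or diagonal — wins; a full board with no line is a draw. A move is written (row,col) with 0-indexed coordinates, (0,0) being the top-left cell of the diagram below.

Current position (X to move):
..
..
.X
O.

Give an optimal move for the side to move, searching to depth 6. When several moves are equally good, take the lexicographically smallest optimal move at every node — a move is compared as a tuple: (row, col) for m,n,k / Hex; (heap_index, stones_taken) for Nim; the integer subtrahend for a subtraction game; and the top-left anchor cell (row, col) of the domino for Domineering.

X's best at [../../.X/O.]: (1,1)

p1 X@[../../.X/O.]: (0,0)[X./../.X/O.]+0 (0,1)[.X/../.X/O.]+0 (1,0)[../X./.X/O.]+0 (1,1)[../.X/.X/O.]+1* (2,0)[../../XX/O.]+0 (3,1)[../../.X/OX]+0
p2 O@[../.X/.X/O.]: (0,0)[O./.X/.X/O.]-1* (0,1)[.O/.X/.X/O.]-1 (1,0)[../OX/.X/O.]-1 (2,0)[../.X/OX/O.]-1 (3,1)[../.X/.X/OO]-1
p3 X@[O./.X/.X/O.]: (0,1)[OX/.X/.X/O.]+1* (1,0)[O./XX/.X/O.]+1 (2,0)[O./.X/XX/O.]+1 (3,1)[O./.X/.X/OX]+1
p4 O@[OX/.X/.X/O.] terminal -1; root [../../.X/O.] d6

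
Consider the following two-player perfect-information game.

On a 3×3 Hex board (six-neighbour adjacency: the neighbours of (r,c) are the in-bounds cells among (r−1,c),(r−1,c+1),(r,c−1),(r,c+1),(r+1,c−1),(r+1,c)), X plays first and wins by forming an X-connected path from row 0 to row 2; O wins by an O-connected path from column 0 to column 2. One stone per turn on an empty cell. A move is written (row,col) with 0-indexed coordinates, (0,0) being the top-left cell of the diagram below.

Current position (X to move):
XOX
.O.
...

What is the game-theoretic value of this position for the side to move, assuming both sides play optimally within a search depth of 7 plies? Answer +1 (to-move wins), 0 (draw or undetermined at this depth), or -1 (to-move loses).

[XOX/.O./...] X move#1: (1,0):+1/XOX/XO./...*, (1,2):+1/XOX/.OX/..., (2,0):+1/XOX/.O./X.., (2,1):-1/XOX/.O./.X., (2,2):-1/XOX/.O./..X
[XOX/XO./...] O move#2: (1,2):-1/XOX/XOO/...*, (2,0):-1/XOX/XO./O.., (2,1):-1/XOX/XO./.O., (2,2):-1/XOX/XO./..O
[XOX/XOO/...] X move#3: (2,0):+1/XOX/XOO/X..*, (2,1):-1/XOX/XOO/.X., (2,2):-1/XOX/XOO/..X
[XOX/XOO/X..] end (terminal -1, O#4); searched XOX/.O./... to 7

value(XOX/.O./..., X) = +1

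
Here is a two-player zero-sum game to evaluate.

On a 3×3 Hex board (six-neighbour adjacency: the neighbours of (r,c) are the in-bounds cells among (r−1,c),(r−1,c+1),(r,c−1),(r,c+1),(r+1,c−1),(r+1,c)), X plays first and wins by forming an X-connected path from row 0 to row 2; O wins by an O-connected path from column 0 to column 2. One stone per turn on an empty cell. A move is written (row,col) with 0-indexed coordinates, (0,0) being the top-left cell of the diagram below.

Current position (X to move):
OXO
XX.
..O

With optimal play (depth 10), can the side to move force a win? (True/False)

ply 1, X at OXO/XX./..O | (1,2)=+1→OXO/XXX/..O*; (2,0)=+1→OXO/XX./X.O; (2,1)=+1→OXO/XX./.XO
ply 2, O at OXO/XXX/..O | (2,0)=-1→OXO/XXX/O.O*; (2,1)=-1→OXO/XXX/.OO
ply 3, X at OXO/XXX/O.O | (2,1)=+1→OXO/XXX/OXO*
ply 4: OXO/XXX/OXO is terminal -1 (O); from OXO/XX./..O depth 10

X winning at [OXO/XX./..O]: True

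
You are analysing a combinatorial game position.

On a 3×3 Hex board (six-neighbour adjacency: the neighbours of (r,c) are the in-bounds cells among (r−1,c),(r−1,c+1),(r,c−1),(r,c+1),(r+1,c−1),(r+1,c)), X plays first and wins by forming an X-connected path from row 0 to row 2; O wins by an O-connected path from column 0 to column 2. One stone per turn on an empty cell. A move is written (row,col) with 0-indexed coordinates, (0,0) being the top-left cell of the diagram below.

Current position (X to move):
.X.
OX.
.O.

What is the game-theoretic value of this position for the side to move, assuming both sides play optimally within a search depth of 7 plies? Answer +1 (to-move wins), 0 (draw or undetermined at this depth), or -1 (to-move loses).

[.X./OX./.O.] X move#1: (0,0):-1/XX./OX./.O., (0,2):-1/.XX/OX./.O., (1,2):+1/.X./OXX/.O.*, (2,0):+1/.X./OX./XO., (2,2):+1/.X./OX./.OX
[.X./OXX/.O.] O move#2: (0,0):-1/OX./OXX/.O.*, (0,2):-1/.XO/OXX/.O., (2,0):-1/.X./OXX/OO., (2,2):-1/.X./OXX/.OO
[OX./OXX/.O.] X move#3: (0,2):+1/OXX/OXX/.O.*, (2,0):+1/OX./OXX/XO., (2,2):+1/OX./OXX/.OX
[OXX/OXX/.O.] O move#4: (2,0):-1/OXX/OXX/OO.*, (2,2):-1/OXX/OXX/.OO
[OXX/OXX/OO.] X move#5: (2,2):+1/OXX/OXX/OOX*
[OXX/OXX/OOX] end (terminal -1, O#6); searched .X./OX./.O. to 7

value(.X./OX./.O., X) = +1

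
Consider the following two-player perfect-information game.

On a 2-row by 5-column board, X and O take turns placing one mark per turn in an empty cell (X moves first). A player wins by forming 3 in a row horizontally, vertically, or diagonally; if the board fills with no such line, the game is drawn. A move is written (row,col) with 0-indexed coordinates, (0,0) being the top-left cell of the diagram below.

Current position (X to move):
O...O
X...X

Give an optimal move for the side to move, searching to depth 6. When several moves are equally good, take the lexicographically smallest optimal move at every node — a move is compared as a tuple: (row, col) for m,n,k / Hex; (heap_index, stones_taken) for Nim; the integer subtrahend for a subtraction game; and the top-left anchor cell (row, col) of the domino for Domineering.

[O...O/X...X] X move#1: (0,1):+0/OX..O/X...X, (0,2):+0/O.X.O/X...X, (0,3):+0/O..XO/X...X, (1,1):+0/O...O/XX..X, (1,2):+1/O...O/X.X.X*, (1,3):+0/O...O/X..XX
[O...O/X.X.X] O move#2: (0,1):-1/OO..O/X.X.X*, (0,2):-1/O.O.O/X.X.X, (0,3):-1/O..OO/X.X.X, (1,1):-1/O...O/XOX.X, (1,3):-1/O...O/X.XOX
[OO..O/X.X.X] X move#3: (0,2):+1/OOX.O/X.X.X*, (0,3):-1/OO.XO/X.X.X, (1,1):+1/OO..O/XXX.X, (1,3):+1/OO..O/X.XXX
[OOX.O/X.X.X] O move#4: (0,3):-1/OOXOO/X.X.X*, (1,1):-1/OOX.O/XOX.X, (1,3):-1/OOX.O/X.XOX
[OOXOO/X.X.X] X move#5: (1,1):+1/OOXOO/XXX.X*, (1,3):+1/OOXOO/X.XXX
[OOXOO/XXX.X] end (terminal -1, O#6); searched O...O/X...X to 6

X's best at [O...O/X...X]: (1,2)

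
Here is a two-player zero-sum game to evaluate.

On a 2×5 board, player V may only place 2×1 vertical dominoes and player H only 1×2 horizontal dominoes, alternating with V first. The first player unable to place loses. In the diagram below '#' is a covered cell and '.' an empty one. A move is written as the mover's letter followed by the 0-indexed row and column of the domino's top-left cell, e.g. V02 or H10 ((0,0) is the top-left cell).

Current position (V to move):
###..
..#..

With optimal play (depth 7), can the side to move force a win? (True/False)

V winning at [###../..#..]: True

p1 V@[###../..#..]: V03[####./..##.]+1* V04[###.#/..#.#]+1
p2 H@[####./..##.]: H10[####./####.]-1*
p3 V@[####./####.]: V04[#####/#####]+1*
p4 H@[#####/#####] terminal -1; root [###../..#..] d7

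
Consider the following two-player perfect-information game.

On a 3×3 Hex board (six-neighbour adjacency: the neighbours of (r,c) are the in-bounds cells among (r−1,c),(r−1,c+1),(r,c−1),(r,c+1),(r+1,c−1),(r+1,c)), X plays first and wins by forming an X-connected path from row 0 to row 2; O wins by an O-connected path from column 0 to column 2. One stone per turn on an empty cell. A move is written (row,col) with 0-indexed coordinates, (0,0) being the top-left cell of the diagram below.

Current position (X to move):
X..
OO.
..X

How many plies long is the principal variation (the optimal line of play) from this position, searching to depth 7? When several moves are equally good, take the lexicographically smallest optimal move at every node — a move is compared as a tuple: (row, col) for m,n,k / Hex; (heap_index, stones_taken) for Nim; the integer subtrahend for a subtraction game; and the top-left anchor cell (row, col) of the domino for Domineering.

p1 X@[X../OO./..X]: (0,1)[XX./OO./..X]-1* (0,2)[X.X/OO./..X]-1 (1,2)[X../OOX/..X]-1 (2,0)[X../OO./X.X]-1 (2,1)[X../OO./.XX]-1
p2 O@[XX./OO./..X]: (0,2)[XXO/OO./..X]+1* (1,2)[XX./OOO/..X]+1 (2,0)[XX./OO./O.X]+1 (2,1)[XX./OO./.OX]+1
p3 X@[XXO/OO./..X] terminal -1; root [X../OO./..X] d7

PV length from [X../OO./..X]: 2 plies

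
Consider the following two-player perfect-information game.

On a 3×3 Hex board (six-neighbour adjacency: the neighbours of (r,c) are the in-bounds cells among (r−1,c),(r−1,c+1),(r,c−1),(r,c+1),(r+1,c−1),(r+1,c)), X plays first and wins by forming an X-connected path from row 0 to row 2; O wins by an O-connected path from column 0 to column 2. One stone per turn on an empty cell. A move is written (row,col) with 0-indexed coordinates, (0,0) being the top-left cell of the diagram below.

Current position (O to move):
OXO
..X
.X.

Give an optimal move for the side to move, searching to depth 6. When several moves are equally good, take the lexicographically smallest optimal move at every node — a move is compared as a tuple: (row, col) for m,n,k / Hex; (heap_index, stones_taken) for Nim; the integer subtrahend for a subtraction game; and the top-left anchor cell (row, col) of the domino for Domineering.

O's best at [OXO/..X/.X.]: (1,1)

ply 1, O at OXO/..X/.X. | (1,0)=-1→OXO/O.X/.X.; (1,1)=+1→OXO/.OX/.X.*; (2,0)=-1→OXO/..X/OX.; (2,2)=-1→OXO/..X/.XO
ply 2, X at OXO/.OX/.X. | (1,0)=-1→OXO/XOX/.X.*; (2,0)=-1→OXO/.OX/XX.; (2,2)=-1→OXO/.OX/.XX
ply 3, O at OXO/XOX/.X. | (2,0)=+1→OXO/XOX/OX.*; (2,2)=-1→OXO/XOX/.XO
ply 4: OXO/XOX/OX. is terminal -1 (X); from OXO/..X/.X. depth 6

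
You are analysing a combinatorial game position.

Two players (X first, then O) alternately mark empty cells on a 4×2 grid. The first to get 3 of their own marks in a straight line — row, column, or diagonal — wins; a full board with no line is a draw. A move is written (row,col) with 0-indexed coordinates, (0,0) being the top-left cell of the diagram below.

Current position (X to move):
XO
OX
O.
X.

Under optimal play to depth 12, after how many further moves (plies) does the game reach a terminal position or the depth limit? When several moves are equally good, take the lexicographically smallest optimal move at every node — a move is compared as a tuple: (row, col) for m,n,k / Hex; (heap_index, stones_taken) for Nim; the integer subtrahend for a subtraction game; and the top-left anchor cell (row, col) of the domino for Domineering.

[XO/OX/O./X.] X move#1: (2,1):+0/XO/OX/OX/X.*, (3,1):+0/XO/OX/O./XX
[XO/OX/OX/X.] O move#2: (3,1):+0/XO/OX/OX/XO*
[XO/OX/OX/XO] end (terminal +0, X#3); searched XO/OX/O./X. to 12

PV length from [XO/OX/O./X.]: 2 plies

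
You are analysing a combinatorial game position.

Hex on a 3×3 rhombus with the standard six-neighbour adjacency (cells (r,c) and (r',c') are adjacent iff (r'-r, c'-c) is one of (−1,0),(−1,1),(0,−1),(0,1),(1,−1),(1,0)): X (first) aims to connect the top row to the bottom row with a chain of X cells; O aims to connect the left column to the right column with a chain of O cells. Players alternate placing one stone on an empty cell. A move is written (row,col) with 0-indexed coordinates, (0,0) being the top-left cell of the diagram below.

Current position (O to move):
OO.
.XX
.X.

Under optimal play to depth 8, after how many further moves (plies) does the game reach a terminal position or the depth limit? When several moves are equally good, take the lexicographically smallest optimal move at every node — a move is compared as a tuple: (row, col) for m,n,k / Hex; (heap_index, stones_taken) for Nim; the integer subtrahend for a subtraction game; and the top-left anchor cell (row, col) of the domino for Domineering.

p1 O@[OO./.XX/.X.]: (0,2)[OOO/.XX/.X.]+1* (1,0)[OO./OXX/.X.]-1 (2,0)[OO./.XX/OX.]-1 (2,2)[OO./.XX/.XO]-1
p2 X@[OOO/.XX/.X.] terminal -1; root [OO./.XX/.X.] d8

PV length from [OO./.XX/.X.]: 1 ply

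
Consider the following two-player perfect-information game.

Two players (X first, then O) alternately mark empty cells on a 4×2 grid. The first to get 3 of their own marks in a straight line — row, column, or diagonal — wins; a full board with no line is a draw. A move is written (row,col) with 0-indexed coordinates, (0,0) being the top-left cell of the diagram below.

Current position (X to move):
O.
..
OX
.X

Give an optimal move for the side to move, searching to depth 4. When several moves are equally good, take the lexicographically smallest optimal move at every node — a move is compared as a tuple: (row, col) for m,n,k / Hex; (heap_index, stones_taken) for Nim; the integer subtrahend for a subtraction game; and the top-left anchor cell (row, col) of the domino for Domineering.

p1 X@[O./../OX/.X]: (0,1)[OX/../OX/.X]-1 (1,0)[O./X./OX/.X]+0 (1,1)[O./.X/OX/.X]+1* (3,0)[O./../OX/XX]-1
p2 O@[O./.X/OX/.X] terminal -1; root [O./../OX/.X] d4

X's best at [O./../OX/.X]: (1,1)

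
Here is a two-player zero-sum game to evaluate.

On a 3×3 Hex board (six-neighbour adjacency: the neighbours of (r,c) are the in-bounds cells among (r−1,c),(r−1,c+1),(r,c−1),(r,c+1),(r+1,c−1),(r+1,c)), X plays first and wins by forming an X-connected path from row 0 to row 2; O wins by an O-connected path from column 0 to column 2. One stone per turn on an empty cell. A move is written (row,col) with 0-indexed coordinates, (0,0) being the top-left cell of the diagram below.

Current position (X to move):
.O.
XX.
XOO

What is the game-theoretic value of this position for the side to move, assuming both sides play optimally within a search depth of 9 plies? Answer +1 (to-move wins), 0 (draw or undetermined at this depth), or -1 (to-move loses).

ply 1, X at .O./XX./XOO | (0,0)=+1→XO./XX./XOO*; (0,2)=+1→.OX/XX./XOO; (1,2)=+1→.O./XXX/XOO
ply 2: XO./XX./XOO is terminal -1 (O); from .O./XX./XOO depth 9

value(.O./XX./XOO, X) = +1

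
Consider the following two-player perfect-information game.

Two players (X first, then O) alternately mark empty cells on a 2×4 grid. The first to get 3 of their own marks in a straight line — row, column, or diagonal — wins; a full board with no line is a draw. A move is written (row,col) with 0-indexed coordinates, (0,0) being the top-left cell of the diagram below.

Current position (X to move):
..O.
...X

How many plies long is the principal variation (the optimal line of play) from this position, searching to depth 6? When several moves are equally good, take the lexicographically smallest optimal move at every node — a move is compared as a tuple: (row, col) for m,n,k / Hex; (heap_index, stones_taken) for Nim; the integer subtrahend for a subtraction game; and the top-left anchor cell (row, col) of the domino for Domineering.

p1 X@[..O./...X]: (0,0)[X.O./...X]+0* (0,1)[.XO./...X]+0 (0,3)[..OX/...X]+0 (1,0)[..O./X..X]-1 (1,1)[..O./.X.X]+0 (1,2)[..O./..XX]+0
p2 O@[X.O./...X]: (0,1)[XOO./...X]+0* (0,3)[X.OO/...X]+0 (1,0)[X.O./O..X]+0 (1,1)[X.O./.O.X]+0 (1,2)[X.O./..OX]+0
p3 X@[XOO./...X]: (0,3)[XOOX/...X]+0* (1,0)[XOO./X..X]-1 (1,1)[XOO./.X.X]-1 (1,2)[XOO./..XX]-1
p4 O@[XOOX/...X]: (1,0)[XOOX/O..X]+0* (1,1)[XOOX/.O.X]+0 (1,2)[XOOX/..OX]+0
p5 X@[XOOX/O..X]: (1,1)[XOOX/OX.X]+0* (1,2)[XOOX/O.XX]+0
p6 O@[XOOX/OX.X]: (1,2)[XOOX/OXOX]+0*
p7 X@[XOOX/OXOX] terminal +0; root [..O./...X] d6

PV length from [..O./...X]: 6 plies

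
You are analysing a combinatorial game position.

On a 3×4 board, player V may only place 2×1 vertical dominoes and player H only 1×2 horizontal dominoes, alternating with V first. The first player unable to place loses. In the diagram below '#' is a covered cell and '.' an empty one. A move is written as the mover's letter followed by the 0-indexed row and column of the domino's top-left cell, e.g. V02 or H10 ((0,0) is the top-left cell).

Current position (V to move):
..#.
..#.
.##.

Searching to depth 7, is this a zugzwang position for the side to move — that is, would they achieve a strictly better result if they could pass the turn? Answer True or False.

p1 V@[..#./..#./.##.]: V00[#.#./#.#./.##.]+1* V01[.##./.##./.##.]+1 V03[..##/..##/.##.]-1 V10[..#./#.#./###.]+1 V13[..#./..##/.###]-1
p2 H@[#.#./#.#./.##.] terminal -1; root [..#./..#./.##.] d7
pass branch (H moves first from the same position):
  | p1 H@[..#./..#./.##.]: H00[###./..#./.##.]-1 H10[..#./###./.##.]+1*
  | p2 V@[..#./###./.##.]: V03[..##/####/.##.]-1* V13[..#./####/.###]-1
  | p3 H@[..##/####/.##.]: H00[####/####/.##.]+1*
  | p4 V@[####/####/.##.] terminal -1; root [..#./..#./.##.] d7
V moving scores +1; V passing scores -1

zugzwang(..#./..#./.##., V) = False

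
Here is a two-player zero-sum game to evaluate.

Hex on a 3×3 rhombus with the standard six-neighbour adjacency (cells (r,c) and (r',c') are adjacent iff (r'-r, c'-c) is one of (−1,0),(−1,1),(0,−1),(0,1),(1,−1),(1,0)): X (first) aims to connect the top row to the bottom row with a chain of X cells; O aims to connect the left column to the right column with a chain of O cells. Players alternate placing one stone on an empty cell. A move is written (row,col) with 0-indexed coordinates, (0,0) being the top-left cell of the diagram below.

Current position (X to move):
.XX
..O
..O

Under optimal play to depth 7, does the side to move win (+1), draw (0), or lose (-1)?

p1 X@[.XX/..O/..O]: (0,0)[XXX/..O/..O]-1 (1,0)[.XX/X.O/..O]-1 (1,1)[.XX/.XO/..O]+1* (2,0)[.XX/..O/X.O]+1 (2,1)[.XX/..O/.XO]-1
p2 O@[.XX/.XO/..O]: (0,0)[OXX/.XO/..O]-1* (1,0)[.XX/OXO/..O]-1 (2,0)[.XX/.XO/O.O]-1 (2,1)[.XX/.XO/.OO]-1
p3 X@[OXX/.XO/..O]: (1,0)[OXX/XXO/..O]+1* (2,0)[OXX/.XO/X.O]+1 (2,1)[OXX/.XO/.XO]+1
p4 O@[OXX/XXO/..O]: (2,0)[OXX/XXO/O.O]-1* (2,1)[OXX/XXO/.OO]-1
p5 X@[OXX/XXO/O.O]: (2,1)[OXX/XXO/OXO]+1*
p6 O@[OXX/XXO/OXO] terminal -1; root [.XX/..O/..O] d7

value(.XX/..O/..O, X) = +1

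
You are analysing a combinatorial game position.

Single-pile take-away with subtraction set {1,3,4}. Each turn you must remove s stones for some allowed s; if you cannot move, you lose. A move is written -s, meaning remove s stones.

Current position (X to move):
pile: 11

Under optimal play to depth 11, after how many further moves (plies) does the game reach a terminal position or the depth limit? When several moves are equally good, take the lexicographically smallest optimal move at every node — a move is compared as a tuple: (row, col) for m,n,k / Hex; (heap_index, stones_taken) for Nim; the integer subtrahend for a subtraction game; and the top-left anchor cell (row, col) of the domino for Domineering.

[11] X move#1: -1:-1/10, -3:-1/8, -4:+1/7*
[7] O move#2: -1:-1/6*, -3:-1/4, -4:-1/3
[6] X move#3: -1:-1/5, -3:-1/3, -4:+1/2*
[2] O move#4: -1:-1/1*
[1] X move#5: -1:+1/0*
[0] end (terminal -1, O#6); searched 11 to 11

PV length from [11]: 5 plies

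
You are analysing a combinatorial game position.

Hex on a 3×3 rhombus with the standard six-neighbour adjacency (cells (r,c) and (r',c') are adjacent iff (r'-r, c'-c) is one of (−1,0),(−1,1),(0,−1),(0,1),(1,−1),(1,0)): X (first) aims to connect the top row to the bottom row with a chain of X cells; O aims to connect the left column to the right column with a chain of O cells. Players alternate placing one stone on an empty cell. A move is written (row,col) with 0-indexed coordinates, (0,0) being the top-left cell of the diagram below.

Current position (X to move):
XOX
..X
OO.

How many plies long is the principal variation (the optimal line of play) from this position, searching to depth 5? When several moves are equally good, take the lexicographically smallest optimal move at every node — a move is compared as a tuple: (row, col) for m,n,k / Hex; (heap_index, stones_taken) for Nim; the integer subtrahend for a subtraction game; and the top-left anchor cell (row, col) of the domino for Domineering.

PV length from [XOX/..X/OO.]: 1 ply

p1 X@[XOX/..X/OO.]: (1,0)[XOX/X.X/OO.]-1 (1,1)[XOX/.XX/OO.]-1 (2,2)[XOX/..X/OOX]+1*
p2 O@[XOX/..X/OOX] terminal -1; root [XOX/..X/OO.] d5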